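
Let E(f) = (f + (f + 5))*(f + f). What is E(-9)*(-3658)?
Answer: -855972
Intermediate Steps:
E(f) = 2*f*(5 + 2*f) (E(f) = (f + (5 + f))*(2*f) = (5 + 2*f)*(2*f) = 2*f*(5 + 2*f))
E(-9)*(-3658) = (2*(-9)*(5 + 2*(-9)))*(-3658) = (2*(-9)*(5 - 18))*(-3658) = (2*(-9)*(-13))*(-3658) = 234*(-3658) = -855972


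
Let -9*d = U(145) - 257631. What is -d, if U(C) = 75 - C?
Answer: -257701/9 ≈ -28633.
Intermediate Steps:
d = 257701/9 (d = -((75 - 1*145) - 257631)/9 = -((75 - 145) - 257631)/9 = -(-70 - 257631)/9 = -1/9*(-257701) = 257701/9 ≈ 28633.)
-d = -1*257701/9 = -257701/9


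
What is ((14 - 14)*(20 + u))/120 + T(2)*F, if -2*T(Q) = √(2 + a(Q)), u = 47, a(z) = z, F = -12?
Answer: 12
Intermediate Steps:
T(Q) = -√(2 + Q)/2
((14 - 14)*(20 + u))/120 + T(2)*F = ((14 - 14)*(20 + 47))/120 - √(2 + 2)/2*(-12) = (0*67)*(1/120) - √4/2*(-12) = 0*(1/120) - ½*2*(-12) = 0 - 1*(-12) = 0 + 12 = 12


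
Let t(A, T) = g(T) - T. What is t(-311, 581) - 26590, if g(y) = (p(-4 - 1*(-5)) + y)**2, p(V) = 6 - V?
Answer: 316225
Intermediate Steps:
g(y) = (5 + y)**2 (g(y) = ((6 - (-4 - 1*(-5))) + y)**2 = ((6 - (-4 + 5)) + y)**2 = ((6 - 1*1) + y)**2 = ((6 - 1) + y)**2 = (5 + y)**2)
t(A, T) = (5 + T)**2 - T
t(-311, 581) - 26590 = ((5 + 581)**2 - 1*581) - 26590 = (586**2 - 581) - 26590 = (343396 - 581) - 26590 = 342815 - 26590 = 316225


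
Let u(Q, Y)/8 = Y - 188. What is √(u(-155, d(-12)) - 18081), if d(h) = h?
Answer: I*√19681 ≈ 140.29*I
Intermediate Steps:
u(Q, Y) = -1504 + 8*Y (u(Q, Y) = 8*(Y - 188) = 8*(-188 + Y) = -1504 + 8*Y)
√(u(-155, d(-12)) - 18081) = √((-1504 + 8*(-12)) - 18081) = √((-1504 - 96) - 18081) = √(-1600 - 18081) = √(-19681) = I*√19681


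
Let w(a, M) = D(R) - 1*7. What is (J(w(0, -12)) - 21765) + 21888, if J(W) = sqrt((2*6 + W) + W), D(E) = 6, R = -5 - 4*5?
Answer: 123 + sqrt(10) ≈ 126.16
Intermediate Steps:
R = -25 (R = -5 - 20 = -25)
w(a, M) = -1 (w(a, M) = 6 - 1*7 = 6 - 7 = -1)
J(W) = sqrt(12 + 2*W) (J(W) = sqrt((12 + W) + W) = sqrt(12 + 2*W))
(J(w(0, -12)) - 21765) + 21888 = (sqrt(12 + 2*(-1)) - 21765) + 21888 = (sqrt(12 - 2) - 21765) + 21888 = (sqrt(10) - 21765) + 21888 = (-21765 + sqrt(10)) + 21888 = 123 + sqrt(10)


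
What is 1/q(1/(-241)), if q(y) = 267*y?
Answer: -241/267 ≈ -0.90262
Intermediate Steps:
1/q(1/(-241)) = 1/(267/(-241)) = 1/(267*(-1/241)) = 1/(-267/241) = -241/267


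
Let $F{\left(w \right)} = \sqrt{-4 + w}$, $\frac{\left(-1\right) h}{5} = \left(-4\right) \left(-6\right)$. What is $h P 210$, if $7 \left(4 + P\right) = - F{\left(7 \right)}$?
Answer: $100800 + 3600 \sqrt{3} \approx 1.0704 \cdot 10^{5}$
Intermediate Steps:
$h = -120$ ($h = - 5 \left(\left(-4\right) \left(-6\right)\right) = \left(-5\right) 24 = -120$)
$P = -4 - \frac{\sqrt{3}}{7}$ ($P = -4 + \frac{\left(-1\right) \sqrt{-4 + 7}}{7} = -4 + \frac{\left(-1\right) \sqrt{3}}{7} = -4 - \frac{\sqrt{3}}{7} \approx -4.2474$)
$h P 210 = - 120 \left(-4 - \frac{\sqrt{3}}{7}\right) 210 = \left(480 + \frac{120 \sqrt{3}}{7}\right) 210 = 100800 + 3600 \sqrt{3}$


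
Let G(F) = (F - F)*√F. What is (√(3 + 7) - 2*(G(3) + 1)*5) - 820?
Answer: -830 + √10 ≈ -826.84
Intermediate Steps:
G(F) = 0 (G(F) = 0*√F = 0)
(√(3 + 7) - 2*(G(3) + 1)*5) - 820 = (√(3 + 7) - 2*(0 + 1)*5) - 820 = (√10 - 2*5) - 820 = (√10 - 10) - 820 = (-10 + √10) - 820 = -830 + √10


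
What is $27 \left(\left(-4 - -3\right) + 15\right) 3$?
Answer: $1134$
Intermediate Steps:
$27 \left(\left(-4 - -3\right) + 15\right) 3 = 27 \left(\left(-4 + \left(-3 + 6\right)\right) + 15\right) 3 = 27 \left(\left(-4 + 3\right) + 15\right) 3 = 27 \left(-1 + 15\right) 3 = 27 \cdot 14 \cdot 3 = 378 \cdot 3 = 1134$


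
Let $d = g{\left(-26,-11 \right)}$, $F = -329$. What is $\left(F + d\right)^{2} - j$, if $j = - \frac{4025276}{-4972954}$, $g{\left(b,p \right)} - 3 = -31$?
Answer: $\frac{316896994535}{2486477} \approx 1.2745 \cdot 10^{5}$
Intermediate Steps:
$g{\left(b,p \right)} = -28$ ($g{\left(b,p \right)} = 3 - 31 = -28$)
$d = -28$
$j = \frac{2012638}{2486477}$ ($j = \left(-4025276\right) \left(- \frac{1}{4972954}\right) = \frac{2012638}{2486477} \approx 0.80943$)
$\left(F + d\right)^{2} - j = \left(-329 - 28\right)^{2} - \frac{2012638}{2486477} = \left(-357\right)^{2} - \frac{2012638}{2486477} = 127449 - \frac{2012638}{2486477} = \frac{316896994535}{2486477}$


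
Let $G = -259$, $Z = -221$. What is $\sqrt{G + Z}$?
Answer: $4 i \sqrt{30} \approx 21.909 i$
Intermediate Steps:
$\sqrt{G + Z} = \sqrt{-259 - 221} = \sqrt{-480} = 4 i \sqrt{30}$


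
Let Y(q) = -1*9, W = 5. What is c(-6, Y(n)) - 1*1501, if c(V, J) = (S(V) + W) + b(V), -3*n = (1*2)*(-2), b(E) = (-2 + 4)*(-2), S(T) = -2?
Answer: -1502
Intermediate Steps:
b(E) = -4 (b(E) = 2*(-2) = -4)
n = 4/3 (n = -1*2*(-2)/3 = -2*(-2)/3 = -1/3*(-4) = 4/3 ≈ 1.3333)
Y(q) = -9
c(V, J) = -1 (c(V, J) = (-2 + 5) - 4 = 3 - 4 = -1)
c(-6, Y(n)) - 1*1501 = -1 - 1*1501 = -1 - 1501 = -1502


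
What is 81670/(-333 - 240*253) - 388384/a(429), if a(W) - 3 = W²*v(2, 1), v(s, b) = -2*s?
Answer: -86076266/106252571 ≈ -0.81011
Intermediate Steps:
a(W) = 3 - 4*W² (a(W) = 3 + W²*(-2*2) = 3 + W²*(-4) = 3 - 4*W²)
81670/(-333 - 240*253) - 388384/a(429) = 81670/(-333 - 240*253) - 388384/(3 - 4*429²) = 81670/(-333 - 60720) - 388384/(3 - 4*184041) = 81670/(-61053) - 388384/(3 - 736164) = 81670*(-1/61053) - 388384/(-736161) = -81670/61053 - 388384*(-1/736161) = -81670/61053 + 388384/736161 = -86076266/106252571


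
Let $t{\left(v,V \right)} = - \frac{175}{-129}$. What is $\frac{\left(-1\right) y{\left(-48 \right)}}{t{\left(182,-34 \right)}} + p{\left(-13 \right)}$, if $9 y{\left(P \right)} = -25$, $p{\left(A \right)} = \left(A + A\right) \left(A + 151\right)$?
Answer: $- \frac{75305}{21} \approx -3586.0$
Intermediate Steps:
$p{\left(A \right)} = 2 A \left(151 + A\right)$
$t{\left(v,V \right)} = \frac{175}{129}$ ($t{\left(v,V \right)} = \left(-175\right) \left(- \frac{1}{129}\right) = \frac{175}{129}$)
$y{\left(P \right)} = - \frac{25}{9}$ ($y{\left(P \right)} = \frac{1}{9} \left(-25\right) = - \frac{25}{9}$)
$\frac{\left(-1\right) y{\left(-48 \right)}}{t{\left(182,-34 \right)}} + p{\left(-13 \right)} = \frac{\left(-1\right) \left(- \frac{25}{9}\right)}{\frac{175}{129}} + 2 \left(-13\right) \left(151 - 13\right) = \frac{25}{9} \cdot \frac{129}{175} + 2 \left(-13\right) 138 = \frac{43}{21} - 3588 = - \frac{75305}{21}$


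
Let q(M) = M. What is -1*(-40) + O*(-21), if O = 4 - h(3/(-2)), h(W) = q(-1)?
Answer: -65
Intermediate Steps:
h(W) = -1
O = 5 (O = 4 - 1*(-1) = 4 + 1 = 5)
-1*(-40) + O*(-21) = -1*(-40) + 5*(-21) = 40 - 105 = -65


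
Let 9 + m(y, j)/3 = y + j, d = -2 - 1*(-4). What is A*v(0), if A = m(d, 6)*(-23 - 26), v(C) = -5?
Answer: -735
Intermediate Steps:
d = 2 (d = -2 + 4 = 2)
m(y, j) = -27 + 3*j + 3*y (m(y, j) = -27 + 3*(y + j) = -27 + 3*(j + y) = -27 + (3*j + 3*y) = -27 + 3*j + 3*y)
A = 147 (A = (-27 + 3*6 + 3*2)*(-23 - 26) = (-27 + 18 + 6)*(-49) = -3*(-49) = 147)
A*v(0) = 147*(-5) = -735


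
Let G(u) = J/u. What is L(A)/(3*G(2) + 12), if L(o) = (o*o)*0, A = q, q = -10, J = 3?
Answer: 0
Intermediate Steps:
G(u) = 3/u
A = -10
L(o) = 0 (L(o) = o²*0 = 0)
L(A)/(3*G(2) + 12) = 0/(3*(3/2) + 12) = 0/(9/2 + 12) = 0/(33/2) = 0*(2/33) = 0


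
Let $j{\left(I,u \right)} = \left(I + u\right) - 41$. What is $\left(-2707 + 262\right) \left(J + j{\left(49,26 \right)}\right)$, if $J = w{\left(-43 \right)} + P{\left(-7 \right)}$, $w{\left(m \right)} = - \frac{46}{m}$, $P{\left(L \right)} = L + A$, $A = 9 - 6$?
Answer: $- \frac{3266520}{43} \approx -75966.0$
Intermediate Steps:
$A = 3$
$P{\left(L \right)} = 3 + L$ ($P{\left(L \right)} = L + 3 = 3 + L$)
$J = - \frac{126}{43}$ ($J = - \frac{46}{-43} + \left(3 - 7\right) = \left(-46\right) \left(- \frac{1}{43}\right) - 4 = \frac{46}{43} - 4 = - \frac{126}{43} \approx -2.9302$)
$j{\left(I,u \right)} = -41 + I + u$
$\left(-2707 + 262\right) \left(J + j{\left(49,26 \right)}\right) = \left(-2707 + 262\right) \left(- \frac{126}{43} + \left(-41 + 49 + 26\right)\right) = - 2445 \left(- \frac{126}{43} + 34\right) = \left(-2445\right) \frac{1336}{43} = - \frac{3266520}{43}$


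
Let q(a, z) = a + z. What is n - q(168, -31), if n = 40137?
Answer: 40000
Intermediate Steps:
n - q(168, -31) = 40137 - (168 - 31) = 40137 - 1*137 = 40137 - 137 = 40000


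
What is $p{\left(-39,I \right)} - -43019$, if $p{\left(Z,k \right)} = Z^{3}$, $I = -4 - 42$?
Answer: $-16300$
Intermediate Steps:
$I = -46$ ($I = -4 - 42 = -46$)
$p{\left(-39,I \right)} - -43019 = \left(-39\right)^{3} - -43019 = -59319 + 43019 = -16300$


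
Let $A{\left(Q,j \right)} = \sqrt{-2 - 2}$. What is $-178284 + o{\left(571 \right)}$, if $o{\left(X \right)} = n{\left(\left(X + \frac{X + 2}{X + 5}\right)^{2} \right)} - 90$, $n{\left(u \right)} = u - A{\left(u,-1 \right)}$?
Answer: $\frac{5485512193}{36864} - 2 i \approx 1.488 \cdot 10^{5} - 2.0 i$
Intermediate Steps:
$A{\left(Q,j \right)} = 2 i$ ($A{\left(Q,j \right)} = \sqrt{-4} = 2 i$)
$n{\left(u \right)} = u - 2 i$
$o{\left(X \right)} = -90 + \left(X + \frac{2 + X}{5 + X}\right)^{2} - 2 i$ ($o{\left(X \right)} = \left(\left(X + \frac{X + 2}{X + 5}\right)^{2} - 2 i\right) - 90 = \left(\left(X + \frac{2 + X}{5 + X}\right)^{2} - 2 i\right) - 90 = -90 + \left(X + \frac{2 + X}{5 + X}\right)^{2} - 2 i$)
$-178284 + o{\left(571 \right)} = -178284 - \left(90 + 2 i - \frac{\left(2 + 571^{2} + 6 \cdot 571\right)^{2}}{\left(5 + 571\right)^{2}}\right) = -178284 - \left(90 + 2 i - \frac{\left(2 + 326041 + 3426\right)^{2}}{331776}\right) = -178284 - \left(90 - \frac{12061091329}{36864} + 2 i\right) = -178284 - \left(- \frac{12057773569}{36864} + 2 i\right) = -178284 + \left(\frac{12057773569}{36864} - 2 i\right) = \frac{5485512193}{36864} - 2 i$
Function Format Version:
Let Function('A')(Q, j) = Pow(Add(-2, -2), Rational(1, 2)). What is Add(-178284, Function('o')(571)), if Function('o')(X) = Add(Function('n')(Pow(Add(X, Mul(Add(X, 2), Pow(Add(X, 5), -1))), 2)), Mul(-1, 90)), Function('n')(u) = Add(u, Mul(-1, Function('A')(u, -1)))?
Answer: Add(Rational(5485512193, 36864), Mul(-2, I)) ≈ Add(1.4880e+5, Mul(-2.0000, I))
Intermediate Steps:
Function('A')(Q, j) = Mul(2, I) (Function('A')(Q, j) = Pow(-4, Rational(1, 2)) = Mul(2, I))
Function('n')(u) = Add(u, Mul(-2, I)) (Function('n')(u) = Add(u, Mul(-1, Mul(2, I))) = Add(u, Mul(-2, I)))
Function('o')(X) = Add(-90, Pow(Add(X, Mul(Pow(Add(5, X), -1), Add(2, X))), 2), Mul(-2, I)) (Function('o')(X) = Add(Add(Pow(Add(X, Mul(Add(X, 2), Pow(Add(X, 5), -1))), 2), Mul(-2, I)), Mul(-1, 90)) = Add(Add(Pow(Add(X, Mul(Add(2, X), Pow(Add(5, X), -1))), 2), Mul(-2, I)), -90) = Add(Add(Pow(Add(X, Mul(Pow(Add(5, X), -1), Add(2, X))), 2), Mul(-2, I)), -90) = Add(-90, Pow(Add(X, Mul(Pow(Add(5, X), -1), Add(2, X))), 2), Mul(-2, I)))
Add(-178284, Function('o')(571)) = Add(-178284, Add(-90, Mul(-2, I), Mul(Pow(Add(5, 571), -2), Pow(Add(2, Pow(571, 2), Mul(6, 571)), 2)))) = Add(-178284, Add(-90, Mul(-2, I), Mul(Pow(576, -2), Pow(Add(2, 326041, 3426), 2)))) = Add(-178284, Add(-90, Mul(-2, I), Mul(Rational(1, 331776), Pow(329469, 2)))) = Add(-178284, Add(-90, Mul(-2, I), Mul(Rational(1, 331776), 108549821961))) = Add(-178284, Add(-90, Mul(-2, I), Rational(12061091329, 36864))) = Add(-178284, Add(Rational(12057773569, 36864), Mul(-2, I))) = Add(Rational(5485512193, 36864), Mul(-2, I))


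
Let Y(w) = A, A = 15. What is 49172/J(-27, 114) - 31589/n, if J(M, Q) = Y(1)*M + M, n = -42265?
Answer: -516152033/4564620 ≈ -113.08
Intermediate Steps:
Y(w) = 15
J(M, Q) = 16*M (J(M, Q) = 15*M + M = 16*M)
49172/J(-27, 114) - 31589/n = 49172/((16*(-27))) - 31589/(-42265) = 49172/(-432) - 31589*(-1/42265) = 49172*(-1/432) + 31589/42265 = -12293/108 + 31589/42265 = -516152033/4564620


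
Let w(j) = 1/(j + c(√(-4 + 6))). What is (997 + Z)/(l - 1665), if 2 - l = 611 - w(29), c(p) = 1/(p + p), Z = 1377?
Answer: -9078749321/8696193281 + 1187*√2/8696193281 ≈ -1.0440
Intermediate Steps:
c(p) = 1/(2*p)
w(j) = 1/(j + √2/4) (w(j) = 1/(j + 1/(2*(√(-4 + 6)))) = 1/(j + 1/(2*(√2))) = 1/(j + (√2/2)/2) = 1/(j + √2/4))
l = -609 + 4/(116 + √2) (l = 2 - (611 - 4/(√2 + 4*29)) = 2 - (611 - 4/(√2 + 116)) = 2 - (611 - 4/(116 + √2)) = 2 + (-611 + 4/(116 + √2)) = -609 + 4/(116 + √2) ≈ -608.97)
(997 + Z)/(l - 1665) = (997 + 1377)/((-4096511/6727 - 2*√2/6727) - 1665) = 2374/(-15296966/6727 - 2*√2/6727)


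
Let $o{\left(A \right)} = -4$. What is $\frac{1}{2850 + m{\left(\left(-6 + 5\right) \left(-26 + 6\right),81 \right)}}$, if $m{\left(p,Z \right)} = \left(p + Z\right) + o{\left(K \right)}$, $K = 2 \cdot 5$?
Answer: $\frac{1}{2947} \approx 0.00033933$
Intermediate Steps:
$K = 10$
$m{\left(p,Z \right)} = -4 + Z + p$ ($m{\left(p,Z \right)} = \left(p + Z\right) - 4 = \left(Z + p\right) - 4 = -4 + Z + p$)
$\frac{1}{2850 + m{\left(\left(-6 + 5\right) \left(-26 + 6\right),81 \right)}} = \frac{1}{2850 + \left(-4 + 81 + \left(-6 + 5\right) \left(-26 + 6\right)\right)} = \frac{1}{2850 - -97} = \frac{1}{2850 + \left(-4 + 81 + 20\right)} = \frac{1}{2850 + 97} = \frac{1}{2947}$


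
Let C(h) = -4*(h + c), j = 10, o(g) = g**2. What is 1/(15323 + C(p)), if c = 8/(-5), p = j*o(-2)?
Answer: 5/75847 ≈ 6.5922e-5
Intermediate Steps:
p = 40 (p = 10*(-2)**2 = 10*4 = 40)
c = -8/5 (c = 8*(-1/5) = -8/5 ≈ -1.6000)
C(h) = 32/5 - 4*h (C(h) = -4*(h - 8/5) = -4*(-8/5 + h) = 32/5 - 4*h)
1/(15323 + C(p)) = 1/(15323 + (32/5 - 4*40)) = 1/(15323 + (32/5 - 160)) = 1/(15323 - 768/5) = 1/(75847/5) = 5/75847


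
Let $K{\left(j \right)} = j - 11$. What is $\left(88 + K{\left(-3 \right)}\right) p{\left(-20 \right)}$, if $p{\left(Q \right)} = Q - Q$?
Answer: $0$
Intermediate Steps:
$p{\left(Q \right)} = 0$
$K{\left(j \right)} = -11 + j$
$\left(88 + K{\left(-3 \right)}\right) p{\left(-20 \right)} = \left(88 - 14\right) 0 = 74 \cdot 0 = 0$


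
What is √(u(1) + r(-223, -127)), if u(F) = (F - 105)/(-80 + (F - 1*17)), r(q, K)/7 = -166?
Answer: I*√41793/6 ≈ 34.072*I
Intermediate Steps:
r(q, K) = -1162 (r(q, K) = 7*(-166) = -1162)
u(F) = (-105 + F)/(-97 + F) (u(F) = (-105 + F)/(-80 + (F - 17)) = (-105 + F)/(-80 + (-17 + F)) = (-105 + F)/(-97 + F))
√(u(1) + r(-223, -127)) = √((-105 + 1)/(-97 + 1) - 1162) = √(-104/(-96) - 1162) = √(-1/96*(-104) - 1162) = √(13/12 - 1162) = √(-13931/12) = I*√41793/6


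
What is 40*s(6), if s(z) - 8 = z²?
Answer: 1760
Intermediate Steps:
s(z) = 8 + z²
40*s(6) = 40*(8 + 6²) = 40*(8 + 36) = 40*44 = 1760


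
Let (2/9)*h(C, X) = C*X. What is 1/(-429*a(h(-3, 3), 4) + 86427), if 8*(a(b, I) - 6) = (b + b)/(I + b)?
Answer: 292/24450327 ≈ 1.1943e-5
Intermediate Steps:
h(C, X) = 9*C*X/2 (h(C, X) = 9*(C*X)/2 = 9*C*X/2)
a(b, I) = 6 + b/(4*(I + b)) (a(b, I) = 6 + ((b + b)/(I + b))/8 = 6 + ((2*b)/(I + b))/8 = 6 + (2*b/(I + b))/8 = 6 + b/(4*(I + b)))
1/(-429*a(h(-3, 3), 4) + 86427) = 1/(-429*(6*4 + 25*((9/2)*(-3)*3)/4)/(4 + (9/2)*(-3)*3) + 86427) = 1/(-429*(24 + (25/4)*(-81/2))/(4 - 81/2) + 86427) = 1/(-429*(24 - 2025/8)/(-73/2) + 86427) = 1/(-(-858)*(-1833)/(73*8) + 86427) = 1/(-429*1833/292 + 86427) = 1/(-786357/292 + 86427) = 1/(24450327/292) = 292/24450327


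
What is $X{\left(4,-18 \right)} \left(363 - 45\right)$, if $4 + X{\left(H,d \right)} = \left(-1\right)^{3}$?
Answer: $-1590$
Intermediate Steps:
$X{\left(H,d \right)} = -5$ ($X{\left(H,d \right)} = -4 + \left(-1\right)^{3} = -4 - 1 = -5$)
$X{\left(4,-18 \right)} \left(363 - 45\right) = - 5 \left(363 - 45\right) = \left(-5\right) 318 = -1590$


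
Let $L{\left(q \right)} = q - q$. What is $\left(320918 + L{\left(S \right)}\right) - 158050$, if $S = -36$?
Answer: $162868$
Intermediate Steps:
$L{\left(q \right)} = 0$
$\left(320918 + L{\left(S \right)}\right) - 158050 = \left(320918 + 0\right) - 158050 = 320918 - 158050 = 162868$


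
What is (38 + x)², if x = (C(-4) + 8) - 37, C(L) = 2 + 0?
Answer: 121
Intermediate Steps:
C(L) = 2
x = -27 (x = (2 + 8) - 37 = 10 - 37 = -27)
(38 + x)² = (38 - 27)² = 11² = 121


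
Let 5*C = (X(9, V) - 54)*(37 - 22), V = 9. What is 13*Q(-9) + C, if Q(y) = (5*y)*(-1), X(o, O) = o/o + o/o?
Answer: 429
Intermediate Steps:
X(o, O) = 2 (X(o, O) = 1 + 1 = 2)
Q(y) = -5*y
C = -156 (C = ((2 - 54)*(37 - 22))/5 = (-52*15)/5 = (⅕)*(-780) = -156)
13*Q(-9) + C = 13*(-5*(-9)) - 156 = 13*45 - 156 = 585 - 156 = 429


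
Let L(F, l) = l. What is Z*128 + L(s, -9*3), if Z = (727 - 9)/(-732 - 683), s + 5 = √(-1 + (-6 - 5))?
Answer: -130109/1415 ≈ -91.950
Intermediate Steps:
s = -5 + 2*I*√3 (s = -5 + √(-1 + (-6 - 5)) = -5 + √(-1 - 11) = -5 + √(-12) = -5 + 2*I*√3 ≈ -5.0 + 3.4641*I)
Z = -718/1415 (Z = 718/(-1415) = 718*(-1/1415) = -718/1415 ≈ -0.50742)
Z*128 + L(s, -9*3) = -718/1415*128 - 9*3 = -91904/1415 - 27 = -130109/1415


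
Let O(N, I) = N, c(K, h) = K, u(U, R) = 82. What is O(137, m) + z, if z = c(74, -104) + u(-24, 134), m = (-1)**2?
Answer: 293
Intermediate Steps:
m = 1
z = 156 (z = 74 + 82 = 156)
O(137, m) + z = 137 + 156 = 293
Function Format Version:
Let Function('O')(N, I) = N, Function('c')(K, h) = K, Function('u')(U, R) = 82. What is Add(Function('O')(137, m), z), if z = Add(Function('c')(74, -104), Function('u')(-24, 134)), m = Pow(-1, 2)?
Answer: 293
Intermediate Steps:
m = 1
z = 156 (z = Add(74, 82) = 156)
Add(Function('O')(137, m), z) = Add(137, 156) = 293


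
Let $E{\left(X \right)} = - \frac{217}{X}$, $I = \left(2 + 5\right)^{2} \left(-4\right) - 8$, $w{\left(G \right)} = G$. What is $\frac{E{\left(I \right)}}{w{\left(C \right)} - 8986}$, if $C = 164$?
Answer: $- \frac{217}{1799688} \approx -0.00012058$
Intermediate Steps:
$I = -204$ ($I = 7^{2} \left(-4\right) - 8 = 49 \left(-4\right) - 8 = -196 - 8 = -204$)
$\frac{E{\left(I \right)}}{w{\left(C \right)} - 8986} = \frac{\left(-217\right) \frac{1}{-204}}{164 - 8986} = \frac{\left(-217\right) \left(- \frac{1}{204}\right)}{164 - 8986} = \frac{217}{204 \left(-8822\right)} = \frac{217}{204} \left(- \frac{1}{8822}\right) = - \frac{217}{1799688}$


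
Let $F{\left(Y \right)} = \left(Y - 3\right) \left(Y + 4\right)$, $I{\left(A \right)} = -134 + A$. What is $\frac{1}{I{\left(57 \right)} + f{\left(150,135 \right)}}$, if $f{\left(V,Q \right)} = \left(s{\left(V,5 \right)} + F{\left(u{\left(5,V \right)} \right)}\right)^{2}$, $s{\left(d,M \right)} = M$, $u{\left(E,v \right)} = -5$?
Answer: $\frac{1}{92} \approx 0.01087$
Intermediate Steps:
$F{\left(Y \right)} = \left(-3 + Y\right) \left(4 + Y\right)$
$f{\left(V,Q \right)} = 169$ ($f{\left(V,Q \right)} = \left(5 - \left(17 - 25\right)\right)^{2} = \left(5 - -8\right)^{2} = \left(5 + 8\right)^{2} = 13^{2} = 169$)
$\frac{1}{I{\left(57 \right)} + f{\left(150,135 \right)}} = \frac{1}{\left(-134 + 57\right) + 169} = \frac{1}{-77 + 169} = \frac{1}{92}$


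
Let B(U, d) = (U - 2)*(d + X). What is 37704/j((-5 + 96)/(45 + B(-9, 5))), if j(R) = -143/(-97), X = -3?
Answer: 3657288/143 ≈ 25575.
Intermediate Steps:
B(U, d) = (-3 + d)*(-2 + U) (B(U, d) = (U - 2)*(d - 3) = (-2 + U)*(-3 + d) = (-3 + d)*(-2 + U))
j(R) = 143/97 (j(R) = -143*(-1/97) = 143/97)
37704/j((-5 + 96)/(45 + B(-9, 5))) = 37704/(143/97) = 37704*(97/143) = 3657288/143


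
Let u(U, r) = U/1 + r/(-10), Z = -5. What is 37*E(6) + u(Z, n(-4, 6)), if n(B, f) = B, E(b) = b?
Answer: 1087/5 ≈ 217.40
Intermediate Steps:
u(U, r) = U - r/10 (u(U, r) = U*1 + r*(-⅒) = U - r/10)
37*E(6) + u(Z, n(-4, 6)) = 37*6 + (-5 - ⅒*(-4)) = 222 + (-5 + ⅖) = 222 - 23/5 = 1087/5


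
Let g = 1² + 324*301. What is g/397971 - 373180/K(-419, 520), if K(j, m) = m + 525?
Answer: -29682580831/83175939 ≈ -356.87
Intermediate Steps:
g = 97525 (g = 1 + 97524 = 97525)
K(j, m) = 525 + m
g/397971 - 373180/K(-419, 520) = 97525/397971 - 373180/(525 + 520) = 97525*(1/397971) - 373180/1045 = 97525/397971 - 373180*1/1045 = 97525/397971 - 74636/209 = -29682580831/83175939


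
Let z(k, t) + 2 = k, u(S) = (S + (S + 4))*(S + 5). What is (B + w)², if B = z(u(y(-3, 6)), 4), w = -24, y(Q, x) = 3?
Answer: 2916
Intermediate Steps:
u(S) = (4 + 2*S)*(5 + S) (u(S) = (S + (4 + S))*(5 + S) = (4 + 2*S)*(5 + S))
z(k, t) = -2 + k
B = 78 (B = -2 + (20 + 2*3² + 14*3) = -2 + (20 + 2*9 + 42) = -2 + (20 + 18 + 42) = -2 + 80 = 78)
(B + w)² = (78 - 24)² = 54² = 2916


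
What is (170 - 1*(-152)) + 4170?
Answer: 4492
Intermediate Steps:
(170 - 1*(-152)) + 4170 = (170 + 152) + 4170 = 322 + 4170 = 4492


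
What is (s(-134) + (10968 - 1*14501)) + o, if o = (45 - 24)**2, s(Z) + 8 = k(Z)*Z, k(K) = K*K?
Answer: -2409204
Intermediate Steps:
k(K) = K**2
s(Z) = -8 + Z**3 (s(Z) = -8 + Z**2*Z = -8 + Z**3)
o = 441 (o = 21**2 = 441)
(s(-134) + (10968 - 1*14501)) + o = ((-8 + (-134)**3) + (10968 - 1*14501)) + 441 = ((-8 - 2406104) + (10968 - 14501)) + 441 = (-2406112 - 3533) + 441 = -2409645 + 441 = -2409204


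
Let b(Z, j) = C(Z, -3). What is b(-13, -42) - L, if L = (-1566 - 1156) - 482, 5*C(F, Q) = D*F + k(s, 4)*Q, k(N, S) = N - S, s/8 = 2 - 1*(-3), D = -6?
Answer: 3198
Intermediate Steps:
s = 40 (s = 8*(2 - 1*(-3)) = 8*(2 + 3) = 8*5 = 40)
C(F, Q) = -6*F/5 + 36*Q/5 (C(F, Q) = (-6*F + (40 - 1*4)*Q)/5 = (-6*F + (40 - 4)*Q)/5 = (-6*F + 36*Q)/5 = -6*F/5 + 36*Q/5)
b(Z, j) = -108/5 - 6*Z/5 (b(Z, j) = -6*Z/5 + (36/5)*(-3) = -6*Z/5 - 108/5 = -108/5 - 6*Z/5)
L = -3204 (L = -2722 - 482 = -3204)
b(-13, -42) - L = (-108/5 - 6/5*(-13)) - 1*(-3204) = (-108/5 + 78/5) + 3204 = -6 + 3204 = 3198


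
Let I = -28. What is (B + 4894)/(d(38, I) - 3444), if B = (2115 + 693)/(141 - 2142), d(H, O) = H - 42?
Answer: -1631681/1149908 ≈ -1.4190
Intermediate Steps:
d(H, O) = -42 + H
B = -936/667 (B = 2808/(-2001) = 2808*(-1/2001) = -936/667 ≈ -1.4033)
(B + 4894)/(d(38, I) - 3444) = (-936/667 + 4894)/((-42 + 38) - 3444) = 3263362/(667*(-4 - 3444)) = (3263362/667)/(-3448) = (3263362/667)*(-1/3448) = -1631681/1149908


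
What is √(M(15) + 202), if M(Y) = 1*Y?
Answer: √217 ≈ 14.731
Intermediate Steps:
M(Y) = Y
√(M(15) + 202) = √(15 + 202) = √217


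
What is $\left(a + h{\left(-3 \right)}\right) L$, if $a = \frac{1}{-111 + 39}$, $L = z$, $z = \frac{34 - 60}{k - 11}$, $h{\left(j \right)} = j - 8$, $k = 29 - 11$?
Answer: $\frac{10309}{252} \approx 40.909$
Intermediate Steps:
$k = 18$
$h{\left(j \right)} = -8 + j$
$z = - \frac{26}{7}$ ($z = \frac{34 - 60}{18 - 11} = - \frac{26}{7} \approx -3.7143$)
$L = - \frac{26}{7} \approx -3.7143$
$a = - \frac{1}{72}$ ($a = \frac{1}{-72} = - \frac{1}{72} \approx -0.013889$)
$\left(a + h{\left(-3 \right)}\right) L = \left(- \frac{1}{72} - 11\right) \left(- \frac{26}{7}\right) = \left(- \frac{793}{72}\right) \left(- \frac{26}{7}\right) = \frac{10309}{252}$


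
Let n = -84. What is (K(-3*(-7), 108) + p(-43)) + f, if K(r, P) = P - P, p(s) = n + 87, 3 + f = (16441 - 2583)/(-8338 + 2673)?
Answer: -13858/5665 ≈ -2.4462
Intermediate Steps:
f = -30853/5665 (f = -3 + (16441 - 2583)/(-8338 + 2673) = -3 + 13858/(-5665) = -3 + 13858*(-1/5665) = -3 - 13858/5665 = -30853/5665 ≈ -5.4463)
p(s) = 3 (p(s) = -84 + 87 = 3)
K(r, P) = 0
(K(-3*(-7), 108) + p(-43)) + f = (0 + 3) - 30853/5665 = 3 - 30853/5665 = -13858/5665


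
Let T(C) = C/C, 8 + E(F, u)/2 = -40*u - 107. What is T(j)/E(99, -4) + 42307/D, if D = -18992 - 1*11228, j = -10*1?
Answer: -377741/271980 ≈ -1.3889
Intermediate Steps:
j = -10
E(F, u) = -230 - 80*u (E(F, u) = -16 + 2*(-40*u - 107) = -16 + 2*(-107 - 40*u) = -16 + (-214 - 80*u) = -230 - 80*u)
T(C) = 1
D = -30220 (D = -18992 - 11228 = -30220)
T(j)/E(99, -4) + 42307/D = 1/(-230 - 80*(-4)) + 42307/(-30220) = 1/(-230 + 320) + 42307*(-1/30220) = 1/90 - 42307/30220 = -377741/271980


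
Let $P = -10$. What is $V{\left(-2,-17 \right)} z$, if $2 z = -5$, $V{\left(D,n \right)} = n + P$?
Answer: $\frac{135}{2} \approx 67.5$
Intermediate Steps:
$V{\left(D,n \right)} = -10 + n$ ($V{\left(D,n \right)} = n - 10 = -10 + n$)
$z = - \frac{5}{2}$ ($z = \frac{1}{2} \left(-5\right) = - \frac{5}{2} \approx -2.5$)
$V{\left(-2,-17 \right)} z = \left(-10 - 17\right) \left(- \frac{5}{2}\right) = \left(-27\right) \left(- \frac{5}{2}\right) = \frac{135}{2}$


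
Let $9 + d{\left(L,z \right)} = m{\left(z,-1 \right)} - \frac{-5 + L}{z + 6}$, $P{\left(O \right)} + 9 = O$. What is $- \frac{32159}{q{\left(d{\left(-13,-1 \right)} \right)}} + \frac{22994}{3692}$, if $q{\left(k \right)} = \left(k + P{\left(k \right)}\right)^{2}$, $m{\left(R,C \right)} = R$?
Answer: $- \frac{1347541993}{21932326} \approx -61.441$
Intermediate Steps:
$P{\left(O \right)} = -9 + O$
$d{\left(L,z \right)} = -9 + z - \frac{-5 + L}{6 + z}$ ($d{\left(L,z \right)} = -9 + \left(z - \frac{-5 + L}{z + 6}\right) = -9 + \left(z - \frac{-5 + L}{6 + z}\right) = -9 + z - \frac{-5 + L}{6 + z}$)
$q{\left(k \right)} = \left(-9 + 2 k\right)^{2}$ ($q{\left(k \right)} = \left(k + \left(-9 + k\right)\right)^{2} = \left(-9 + 2 k\right)^{2}$)
$- \frac{32159}{q{\left(d{\left(-13,-1 \right)} \right)}} + \frac{22994}{3692} = - \frac{32159}{\left(-9 + 2 \frac{-49 + \left(-1\right)^{2} - -13 - -3}{6 - 1}\right)^{2}} + \frac{22994}{3692} = - \frac{32159}{\left(-9 + 2 \frac{-49 + 1 + 13 + 3}{5}\right)^{2}} + 22994 \cdot \frac{1}{3692} = - \frac{32159}{\left(-9 + 2 \cdot \frac{1}{5} \left(-32\right)\right)^{2}} + \frac{11497}{1846} = - \frac{32159}{\left(-9 + 2 \left(- \frac{32}{5}\right)\right)^{2}} + \frac{11497}{1846} = - \frac{32159}{\left(-9 - \frac{64}{5}\right)^{2}} + \frac{11497}{1846} = - \frac{32159}{\left(- \frac{109}{5}\right)^{2}} + \frac{11497}{1846} = - \frac{32159}{\frac{11881}{25}} + \frac{11497}{1846} = \left(-32159\right) \frac{25}{11881} + \frac{11497}{1846} = - \frac{803975}{11881} + \frac{11497}{1846} = - \frac{1347541993}{21932326}$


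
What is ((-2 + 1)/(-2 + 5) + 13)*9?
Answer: 114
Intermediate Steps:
((-2 + 1)/(-2 + 5) + 13)*9 = (-1/3 + 13)*9 = (-1*⅓ + 13)*9 = (-⅓ + 13)*9 = (38/3)*9 = 114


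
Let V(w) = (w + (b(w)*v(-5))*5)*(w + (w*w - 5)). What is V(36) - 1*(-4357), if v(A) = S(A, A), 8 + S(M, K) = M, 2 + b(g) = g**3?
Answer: -4024088641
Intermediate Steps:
b(g) = -2 + g**3
S(M, K) = -8 + M
v(A) = -8 + A
V(w) = (-5 + w + w**2)*(130 + w - 65*w**3) (V(w) = (w + ((-2 + w**3)*(-8 - 5))*5)*(w + (w*w - 5)) = (w + ((-2 + w**3)*(-13))*5)*(w + (w**2 - 5)) = (w + (26 - 13*w**3)*5)*(w + (-5 + w**2)) = (w + (130 - 65*w**3))*(-5 + w + w**2) = (130 + w - 65*w**3)*(-5 + w + w**2) = (-5 + w + w**2)*(130 + w - 65*w**3))
V(36) - 1*(-4357) = (-650 - 65*36**4 - 65*36**5 + 125*36 + 131*36**2 + 326*36**3) - 1*(-4357) = (-650 - 65*1679616 - 65*60466176 + 4500 + 131*1296 + 326*46656) + 4357 = (-650 - 109175040 - 3930301440 + 4500 + 169776 + 15209856) + 4357 = -4024092998 + 4357 = -4024088641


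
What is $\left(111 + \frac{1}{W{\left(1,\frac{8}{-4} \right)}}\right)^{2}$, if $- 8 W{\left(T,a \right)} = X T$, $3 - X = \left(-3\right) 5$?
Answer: $\frac{990025}{81} \approx 12223.0$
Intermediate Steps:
$X = 18$ ($X = 3 - \left(-3\right) 5 = 3 - -15 = 3 + 15 = 18$)
$W{\left(T,a \right)} = - \frac{9 T}{4}$ ($W{\left(T,a \right)} = - \frac{18 T}{8} = - \frac{9 T}{4}$)
$\left(111 + \frac{1}{W{\left(1,\frac{8}{-4} \right)}}\right)^{2} = \left(111 + \frac{1}{\left(- \frac{9}{4}\right) 1}\right)^{2} = \left(111 + \frac{1}{- \frac{9}{4}}\right)^{2} = \left(111 - \frac{4}{9}\right)^{2} = \left(\frac{995}{9}\right)^{2} = \frac{990025}{81}$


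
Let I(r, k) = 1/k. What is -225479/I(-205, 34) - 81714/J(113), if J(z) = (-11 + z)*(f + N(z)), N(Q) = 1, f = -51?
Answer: -6516329481/850 ≈ -7.6663e+6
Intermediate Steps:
J(z) = 550 - 50*z (J(z) = (-11 + z)*(-51 + 1) = (-11 + z)*(-50) = 550 - 50*z)
-225479/I(-205, 34) - 81714/J(113) = -225479/(1/34) - 81714/(550 - 50*113) = -225479/1/34 - 81714/(550 - 5650) = -225479*34 - 81714/(-5100) = -7666286 - 81714*(-1/5100) = -7666286 + 13619/850 = -6516329481/850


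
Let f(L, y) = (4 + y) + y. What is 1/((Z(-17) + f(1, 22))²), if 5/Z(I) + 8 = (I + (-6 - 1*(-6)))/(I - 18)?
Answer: 69169/154977601 ≈ 0.00044632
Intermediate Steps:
Z(I) = 5/(-8 + I/(-18 + I)) (Z(I) = 5/(-8 + (I + (-6 - 1*(-6)))/(I - 18)) = 5/(-8 + (I + (-6 + 6))/(-18 + I)) = 5/(-8 + (I + 0)/(-18 + I)) = 5/(-8 + I/(-18 + I)))
f(L, y) = 4 + 2*y
1/((Z(-17) + f(1, 22))²) = 1/((5*(18 - 1*(-17))/(-144 + 7*(-17)) + (4 + 2*22))²) = 1/((5*(18 + 17)/(-144 - 119) + (4 + 44))²) = 1/((5*35/(-263) + 48)²) = 1/((5*(-1/263)*35 + 48)²) = 1/((-175/263 + 48)²) = 1/((12449/263)²) = 1/(154977601/69169) = 69169/154977601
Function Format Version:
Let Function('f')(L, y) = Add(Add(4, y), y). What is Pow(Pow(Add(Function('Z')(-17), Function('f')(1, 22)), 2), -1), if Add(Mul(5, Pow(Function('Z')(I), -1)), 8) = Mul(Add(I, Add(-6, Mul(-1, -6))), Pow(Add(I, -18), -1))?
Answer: Rational(69169, 154977601) ≈ 0.00044632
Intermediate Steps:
Function('Z')(I) = Mul(5, Pow(Add(-8, Mul(I, Pow(Add(-18, I), -1))), -1)) (Function('Z')(I) = Mul(5, Pow(Add(-8, Mul(Add(I, Add(-6, Mul(-1, -6))), Pow(Add(I, -18), -1))), -1)) = Mul(5, Pow(Add(-8, Mul(Add(I, Add(-6, 6)), Pow(Add(-18, I), -1))), -1)) = Mul(5, Pow(Add(-8, Mul(Add(I, 0), Pow(Add(-18, I), -1))), -1)) = Mul(5, Pow(Add(-8, Mul(I, Pow(Add(-18, I), -1))), -1)))
Function('f')(L, y) = Add(4, Mul(2, y))
Pow(Pow(Add(Function('Z')(-17), Function('f')(1, 22)), 2), -1) = Pow(Pow(Add(Mul(5, Pow(Add(-144, Mul(7, -17)), -1), Add(18, Mul(-1, -17))), Add(4, Mul(2, 22))), 2), -1) = Pow(Pow(Add(Mul(5, Pow(Add(-144, -119), -1), Add(18, 17)), Add(4, 44)), 2), -1) = Pow(Pow(Add(Mul(5, Pow(-263, -1), 35), 48), 2), -1) = Pow(Pow(Add(Mul(5, Rational(-1, 263), 35), 48), 2), -1) = Pow(Pow(Add(Rational(-175, 263), 48), 2), -1) = Pow(Pow(Rational(12449, 263), 2), -1) = Pow(Rational(154977601, 69169), -1) = Rational(69169, 154977601)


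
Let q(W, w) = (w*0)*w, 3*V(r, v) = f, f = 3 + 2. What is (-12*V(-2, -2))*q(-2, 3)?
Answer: 0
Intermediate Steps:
f = 5
V(r, v) = 5/3 (V(r, v) = (⅓)*5 = 5/3)
q(W, w) = 0 (q(W, w) = 0*w = 0)
(-12*V(-2, -2))*q(-2, 3) = -12*5/3*0 = -20*0 = 0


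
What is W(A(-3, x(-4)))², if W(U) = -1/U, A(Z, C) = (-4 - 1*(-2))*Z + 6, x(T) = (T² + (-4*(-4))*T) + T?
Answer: 1/144 ≈ 0.0069444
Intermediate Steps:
x(T) = T² + 17*T (x(T) = (T² + 16*T) + T = T² + 17*T)
A(Z, C) = 6 - 2*Z (A(Z, C) = (-4 + 2)*Z + 6 = -2*Z + 6 = 6 - 2*Z)
W(A(-3, x(-4)))² = (-1/(6 - 2*(-3)))² = (-1/(6 + 6))² = (-1/12)² = 1/144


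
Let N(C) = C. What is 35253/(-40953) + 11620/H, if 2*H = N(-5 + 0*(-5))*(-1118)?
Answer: 25156115/7630909 ≈ 3.2966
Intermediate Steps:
H = 2795 (H = ((-5 + 0*(-5))*(-1118))/2 = ((-5 + 0)*(-1118))/2 = (-5*(-1118))/2 = (1/2)*5590 = 2795)
35253/(-40953) + 11620/H = 35253/(-40953) + 11620/2795 = 35253*(-1/40953) + 11620*(1/2795) = -11751/13651 + 2324/559 = 25156115/7630909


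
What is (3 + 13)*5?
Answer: 80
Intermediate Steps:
(3 + 13)*5 = 16*5 = 80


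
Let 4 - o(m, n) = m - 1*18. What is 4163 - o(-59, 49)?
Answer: 4082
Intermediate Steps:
o(m, n) = 22 - m (o(m, n) = 4 - (m - 1*18) = 4 - (m - 18) = 4 - (-18 + m) = 4 + (18 - m) = 22 - m)
4163 - o(-59, 49) = 4163 - (22 - 1*(-59)) = 4163 - (22 + 59) = 4163 - 1*81 = 4163 - 81 = 4082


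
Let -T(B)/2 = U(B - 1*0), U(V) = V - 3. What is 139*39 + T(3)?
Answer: 5421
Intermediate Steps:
U(V) = -3 + V
T(B) = 6 - 2*B (T(B) = -2*(-3 + (B - 1*0)) = -2*(-3 + (B + 0)) = -2*(-3 + B) = 6 - 2*B)
139*39 + T(3) = 139*39 + (6 - 2*3) = 5421 + (6 - 6) = 5421 + 0 = 5421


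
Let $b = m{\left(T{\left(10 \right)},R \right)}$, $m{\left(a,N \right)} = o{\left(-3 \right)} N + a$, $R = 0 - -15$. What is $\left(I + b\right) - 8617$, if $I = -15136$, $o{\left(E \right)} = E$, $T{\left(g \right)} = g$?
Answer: $-23788$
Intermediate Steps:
$R = 15$ ($R = 0 + 15 = 15$)
$m{\left(a,N \right)} = a - 3 N$ ($m{\left(a,N \right)} = - 3 N + a = a - 3 N$)
$b = -35$ ($b = 10 - 45 = -35$)
$\left(I + b\right) - 8617 = \left(-15136 - 35\right) - 8617 = -15171 - 8617 = -23788$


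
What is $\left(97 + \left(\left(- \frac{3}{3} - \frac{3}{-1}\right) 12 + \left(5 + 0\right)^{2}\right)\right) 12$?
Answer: $1752$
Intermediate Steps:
$\left(97 + \left(\left(- \frac{3}{3} - \frac{3}{-1}\right) 12 + \left(5 + 0\right)^{2}\right)\right) 12 = \left(97 + \left(\left(\left(-3\right) \frac{1}{3} - -3\right) 12 + 5^{2}\right)\right) 12 = \left(97 + \left(\left(-1 + 3\right) 12 + 25\right)\right) 12 = \left(97 + \left(2 \cdot 12 + 25\right)\right) 12 = \left(97 + \left(24 + 25\right)\right) 12 = \left(97 + 49\right) 12 = 146 \cdot 12 = 1752$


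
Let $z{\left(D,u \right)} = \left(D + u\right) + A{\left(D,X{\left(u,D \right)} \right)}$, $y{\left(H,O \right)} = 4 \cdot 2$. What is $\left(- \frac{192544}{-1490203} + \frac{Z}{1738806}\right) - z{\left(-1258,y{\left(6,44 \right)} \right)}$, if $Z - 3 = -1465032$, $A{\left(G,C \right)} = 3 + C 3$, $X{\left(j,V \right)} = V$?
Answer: $\frac{394195025648835}{78520421746} \approx 5020.3$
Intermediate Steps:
$A{\left(G,C \right)} = 3 + 3 C$
$y{\left(H,O \right)} = 8$
$Z = -1465029$ ($Z = 3 - 1465032 = -1465029$)
$z{\left(D,u \right)} = 3 + u + 4 D$ ($z{\left(D,u \right)} = \left(D + u\right) + \left(3 + 3 D\right) = 3 + u + 4 D$)
$\left(- \frac{192544}{-1490203} + \frac{Z}{1738806}\right) - z{\left(-1258,y{\left(6,44 \right)} \right)} = \left(- \frac{192544}{-1490203} - \frac{1465029}{1738806}\right) - \left(3 + 8 + 4 \left(-1258\right)\right) = \left(\left(-192544\right) \left(- \frac{1}{1490203}\right) - \frac{488343}{579602}\right) - \left(3 + 8 - 5032\right) = \left(\frac{17504}{135473} - \frac{488343}{579602}\right) - -5021 = - \frac{56011937831}{78520421746} + 5021 = \frac{394195025648835}{78520421746}$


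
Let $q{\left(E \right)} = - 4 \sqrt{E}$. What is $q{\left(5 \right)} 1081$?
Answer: $- 4324 \sqrt{5} \approx -9668.8$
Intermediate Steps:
$q{\left(5 \right)} 1081 = - 4 \sqrt{5} \cdot 1081 = - 4324 \sqrt{5}$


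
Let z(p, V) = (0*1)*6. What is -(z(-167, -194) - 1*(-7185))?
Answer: -7185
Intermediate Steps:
z(p, V) = 0 (z(p, V) = 0*6 = 0)
-(z(-167, -194) - 1*(-7185)) = -(0 - 1*(-7185)) = -(0 + 7185) = -1*7185 = -7185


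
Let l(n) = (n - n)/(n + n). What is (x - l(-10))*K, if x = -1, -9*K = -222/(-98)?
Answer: 37/147 ≈ 0.25170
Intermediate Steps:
l(n) = 0 (l(n) = 0/((2*n)) = 0*(1/(2*n)) = 0)
K = -37/147 (K = -(-74)/(3*(-98)) = -(-74)*(-1)/(3*98) = -⅑*111/49 = -37/147 ≈ -0.25170)
(x - l(-10))*K = (-1 - 1*0)*(-37/147) = (-1 + 0)*(-37/147) = -1*(-37/147) = 37/147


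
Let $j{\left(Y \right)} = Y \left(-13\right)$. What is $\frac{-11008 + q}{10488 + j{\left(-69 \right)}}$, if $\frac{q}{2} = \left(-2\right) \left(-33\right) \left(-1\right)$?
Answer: $- \frac{2228}{2277} \approx -0.97848$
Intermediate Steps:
$j{\left(Y \right)} = - 13 Y$
$q = -132$ ($q = 2 \left(-2\right) \left(-33\right) \left(-1\right) = 2 \cdot 66 \left(-1\right) = 2 \left(-66\right) = -132$)
$\frac{-11008 + q}{10488 + j{\left(-69 \right)}} = \frac{-11008 - 132}{10488 - -897} = - \frac{11140}{10488 + 897} = - \frac{11140}{11385} = \left(-11140\right) \frac{1}{11385} = - \frac{2228}{2277}$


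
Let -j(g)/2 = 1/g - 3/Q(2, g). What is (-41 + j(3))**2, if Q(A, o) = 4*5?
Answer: 1540081/900 ≈ 1711.2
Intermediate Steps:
Q(A, o) = 20
j(g) = 3/10 - 2/g (j(g) = -2*(1/g - 3/20) = -2*(-3/20 + 1/g) = 3/10 - 2/g)
(-41 + j(3))**2 = (-41 + (3/10 - 2/3))**2 = (-41 - 11/30)**2 = (-1241/30)**2 = 1540081/900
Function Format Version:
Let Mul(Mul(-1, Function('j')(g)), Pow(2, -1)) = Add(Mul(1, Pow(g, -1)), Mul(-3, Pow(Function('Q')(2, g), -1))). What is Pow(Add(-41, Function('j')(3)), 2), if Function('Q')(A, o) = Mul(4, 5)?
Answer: Rational(1540081, 900) ≈ 1711.2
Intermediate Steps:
Function('Q')(A, o) = 20
Function('j')(g) = Add(Rational(3, 10), Mul(-2, Pow(g, -1))) (Function('j')(g) = Mul(-2, Add(Mul(1, Pow(g, -1)), Mul(-3, Pow(20, -1)))) = Mul(-2, Add(Pow(g, -1), Mul(-3, Rational(1, 20)))) = Mul(-2, Add(Pow(g, -1), Rational(-3, 20))) = Mul(-2, Add(Rational(-3, 20), Pow(g, -1))) = Add(Rational(3, 10), Mul(-2, Pow(g, -1))))
Pow(Add(-41, Function('j')(3)), 2) = Pow(Add(-41, Add(Rational(3, 10), Mul(-2, Pow(3, -1)))), 2) = Pow(Add(-41, Add(Rational(3, 10), Mul(-2, Rational(1, 3)))), 2) = Pow(Add(-41, Add(Rational(3, 10), Rational(-2, 3))), 2) = Pow(Add(-41, Rational(-11, 30)), 2) = Pow(Rational(-1241, 30), 2) = Rational(1540081, 900)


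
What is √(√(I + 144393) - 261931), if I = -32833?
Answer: √(-261931 + 2*√27890) ≈ 511.47*I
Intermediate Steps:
√(√(I + 144393) - 261931) = √(√(-32833 + 144393) - 261931) = √(√111560 - 261931) = √(2*√27890 - 261931) = √(-261931 + 2*√27890)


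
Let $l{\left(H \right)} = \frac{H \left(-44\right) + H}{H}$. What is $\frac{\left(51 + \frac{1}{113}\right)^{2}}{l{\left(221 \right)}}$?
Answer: $- \frac{33223696}{549067} \approx -60.509$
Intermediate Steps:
$l{\left(H \right)} = -43$ ($l{\left(H \right)} = \frac{- 44 H + H}{H} = \frac{\left(-43\right) H}{H} = -43$)
$\frac{\left(51 + \frac{1}{113}\right)^{2}}{l{\left(221 \right)}} = \frac{\left(51 + \frac{1}{113}\right)^{2}}{-43} = \left(51 + \frac{1}{113}\right)^{2} \left(- \frac{1}{43}\right) = \left(\frac{5764}{113}\right)^{2} \left(- \frac{1}{43}\right) = \frac{33223696}{12769} \left(- \frac{1}{43}\right) = - \frac{33223696}{549067}$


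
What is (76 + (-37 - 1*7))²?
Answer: 1024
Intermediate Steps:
(76 + (-37 - 1*7))² = (76 + (-37 - 7))² = (76 - 44)² = 32² = 1024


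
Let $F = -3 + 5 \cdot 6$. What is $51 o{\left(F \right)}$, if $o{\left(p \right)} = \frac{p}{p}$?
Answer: $51$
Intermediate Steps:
$F = 27$ ($F = -3 + 30 = 27$)
$o{\left(p \right)} = 1$
$51 o{\left(F \right)} = 51 \cdot 1 = 51$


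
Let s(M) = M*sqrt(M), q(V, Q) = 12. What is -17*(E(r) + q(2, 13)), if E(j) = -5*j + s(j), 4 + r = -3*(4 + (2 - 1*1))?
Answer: -1819 + 323*I*sqrt(19) ≈ -1819.0 + 1407.9*I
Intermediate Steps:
r = -19 (r = -4 - 3*(4 + (2 - 1*1)) = -4 - 3*(4 + (2 - 1)) = -4 - 3*(4 + 1) = -4 - 3*5 = -4 - 15 = -19)
s(M) = M**(3/2)
E(j) = j**(3/2) - 5*j (E(j) = -5*j + j**(3/2) = j**(3/2) - 5*j)
-17*(E(r) + q(2, 13)) = -17*(((-19)**(3/2) - 5*(-19)) + 12) = -17*((-19*I*sqrt(19) + 95) + 12) = -17*((95 - 19*I*sqrt(19)) + 12) = -17*(107 - 19*I*sqrt(19)) = -1819 + 323*I*sqrt(19)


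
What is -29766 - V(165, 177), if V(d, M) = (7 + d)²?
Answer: -59350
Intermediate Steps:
-29766 - V(165, 177) = -29766 - (7 + 165)² = -29766 - 1*172² = -29766 - 1*29584 = -29766 - 29584 = -59350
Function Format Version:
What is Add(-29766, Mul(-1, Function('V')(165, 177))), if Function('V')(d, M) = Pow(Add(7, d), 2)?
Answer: -59350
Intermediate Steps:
Add(-29766, Mul(-1, Function('V')(165, 177))) = Add(-29766, Mul(-1, Pow(Add(7, 165), 2))) = Add(-29766, Mul(-1, Pow(172, 2))) = Add(-29766, Mul(-1, 29584)) = Add(-29766, -29584) = -59350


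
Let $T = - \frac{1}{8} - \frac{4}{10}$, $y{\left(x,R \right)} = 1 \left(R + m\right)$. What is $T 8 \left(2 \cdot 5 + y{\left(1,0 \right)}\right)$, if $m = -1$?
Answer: $- \frac{189}{5} \approx -37.8$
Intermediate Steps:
$y{\left(x,R \right)} = -1 + R$ ($y{\left(x,R \right)} = 1 \left(R - 1\right) = 1 \left(-1 + R\right) = -1 + R$)
$T = - \frac{21}{40}$ ($T = \left(-1\right) \frac{1}{8} - \frac{2}{5} = - \frac{1}{8} - \frac{2}{5} = - \frac{21}{40} \approx -0.525$)
$T 8 \left(2 \cdot 5 + y{\left(1,0 \right)}\right) = \left(- \frac{21}{40}\right) 8 \left(2 \cdot 5 + \left(-1 + 0\right)\right) = - \frac{21 \left(10 - 1\right)}{5} = \left(- \frac{21}{5}\right) 9 = - \frac{189}{5}$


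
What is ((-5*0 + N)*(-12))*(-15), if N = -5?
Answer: -900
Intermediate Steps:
((-5*0 + N)*(-12))*(-15) = ((-5*0 - 5)*(-12))*(-15) = ((0 - 5)*(-12))*(-15) = -5*(-12)*(-15) = 60*(-15) = -900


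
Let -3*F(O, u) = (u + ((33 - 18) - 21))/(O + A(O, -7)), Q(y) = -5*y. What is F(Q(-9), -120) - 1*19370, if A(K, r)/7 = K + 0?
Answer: -1162193/60 ≈ -19370.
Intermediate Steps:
A(K, r) = 7*K (A(K, r) = 7*(K + 0) = 7*K)
F(O, u) = -(-6 + u)/(24*O) (F(O, u) = -(u + ((33 - 18) - 21))/(3*(O + 7*O)) = -(u + (15 - 21))/(3*(8*O)) = -(u - 6)*1/(8*O)/3 = -(-6 + u)*1/(8*O)/3 = -(-6 + u)/(24*O))
F(Q(-9), -120) - 1*19370 = (6 - 1*(-120))/(24*((-5*(-9)))) - 1*19370 = (1/24)*(6 + 120)/45 - 19370 = (1/24)*(1/45)*126 - 19370 = 7/60 - 19370 = -1162193/60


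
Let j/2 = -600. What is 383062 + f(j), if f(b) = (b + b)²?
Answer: 6143062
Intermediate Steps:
j = -1200 (j = 2*(-600) = -1200)
f(b) = 4*b² (f(b) = (2*b)² = 4*b²)
383062 + f(j) = 383062 + 4*(-1200)² = 383062 + 4*1440000 = 383062 + 5760000 = 6143062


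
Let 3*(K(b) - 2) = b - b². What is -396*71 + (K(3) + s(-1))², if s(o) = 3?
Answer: -28107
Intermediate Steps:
K(b) = 2 - b²/3 + b/3 (K(b) = 2 + (b - b²)/3 = 2 + (-b²/3 + b/3) = 2 - b²/3 + b/3)
-396*71 + (K(3) + s(-1))² = -396*71 + ((2 - ⅓*3² + (⅓)*3) + 3)² = -28116 + ((2 - ⅓*9 + 1) + 3)² = -28116 + ((2 - 3 + 1) + 3)² = -28116 + (0 + 3)² = -28116 + 3² = -28116 + 9 = -28107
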